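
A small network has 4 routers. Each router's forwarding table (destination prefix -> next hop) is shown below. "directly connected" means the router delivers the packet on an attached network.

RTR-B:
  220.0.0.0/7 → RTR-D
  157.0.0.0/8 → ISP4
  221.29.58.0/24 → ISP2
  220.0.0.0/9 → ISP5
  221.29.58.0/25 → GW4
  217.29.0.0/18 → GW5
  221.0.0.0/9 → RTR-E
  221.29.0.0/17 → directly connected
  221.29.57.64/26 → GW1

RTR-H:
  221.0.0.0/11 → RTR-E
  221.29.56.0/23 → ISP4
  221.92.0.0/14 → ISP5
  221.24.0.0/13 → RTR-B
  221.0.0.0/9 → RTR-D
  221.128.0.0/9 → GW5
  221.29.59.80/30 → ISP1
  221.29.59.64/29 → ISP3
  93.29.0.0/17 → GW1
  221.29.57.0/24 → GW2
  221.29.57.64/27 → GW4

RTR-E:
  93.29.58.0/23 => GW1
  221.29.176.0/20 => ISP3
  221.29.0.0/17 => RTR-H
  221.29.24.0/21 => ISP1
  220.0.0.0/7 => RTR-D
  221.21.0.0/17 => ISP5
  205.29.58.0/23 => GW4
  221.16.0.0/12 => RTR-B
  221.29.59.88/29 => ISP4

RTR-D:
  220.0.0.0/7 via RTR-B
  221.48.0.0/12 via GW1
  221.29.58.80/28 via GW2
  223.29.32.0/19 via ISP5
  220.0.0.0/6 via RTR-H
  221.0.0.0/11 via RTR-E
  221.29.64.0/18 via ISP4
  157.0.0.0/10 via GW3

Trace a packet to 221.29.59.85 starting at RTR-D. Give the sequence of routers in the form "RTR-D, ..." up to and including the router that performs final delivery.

At RTR-D: longest match for 221.29.59.85 is 221.0.0.0/11 -> RTR-E
At RTR-E: longest match for 221.29.59.85 is 221.29.0.0/17 -> RTR-H
At RTR-H: longest match for 221.29.59.85 is 221.24.0.0/13 -> RTR-B
At RTR-B: longest match for 221.29.59.85 is 221.29.0.0/17 -> directly connected

RTR-D, RTR-E, RTR-H, RTR-B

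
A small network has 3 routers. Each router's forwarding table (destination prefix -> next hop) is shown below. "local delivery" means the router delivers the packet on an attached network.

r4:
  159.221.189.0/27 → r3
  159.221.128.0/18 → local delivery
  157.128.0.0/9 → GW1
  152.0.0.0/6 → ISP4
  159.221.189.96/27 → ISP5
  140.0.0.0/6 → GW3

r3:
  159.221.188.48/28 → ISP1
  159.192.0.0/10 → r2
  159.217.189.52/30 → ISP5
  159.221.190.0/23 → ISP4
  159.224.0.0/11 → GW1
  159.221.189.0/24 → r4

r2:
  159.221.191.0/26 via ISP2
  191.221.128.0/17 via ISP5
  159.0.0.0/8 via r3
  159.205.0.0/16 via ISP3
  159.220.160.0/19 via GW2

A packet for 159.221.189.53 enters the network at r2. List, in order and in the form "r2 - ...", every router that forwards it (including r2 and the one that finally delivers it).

r2 - r3 - r4

At r2: longest match for 159.221.189.53 is 159.0.0.0/8 -> r3
At r3: longest match for 159.221.189.53 is 159.221.189.0/24 -> r4
At r4: longest match for 159.221.189.53 is 159.221.128.0/18 -> local delivery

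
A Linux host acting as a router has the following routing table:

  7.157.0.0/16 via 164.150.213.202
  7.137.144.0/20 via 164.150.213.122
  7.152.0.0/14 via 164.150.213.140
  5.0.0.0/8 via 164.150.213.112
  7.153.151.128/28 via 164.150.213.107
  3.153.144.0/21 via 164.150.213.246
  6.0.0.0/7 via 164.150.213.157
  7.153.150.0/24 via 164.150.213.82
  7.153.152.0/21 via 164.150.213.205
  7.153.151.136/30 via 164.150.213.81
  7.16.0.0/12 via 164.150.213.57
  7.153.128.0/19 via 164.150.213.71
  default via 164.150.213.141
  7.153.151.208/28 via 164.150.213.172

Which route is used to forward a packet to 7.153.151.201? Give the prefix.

Entries matching 7.153.151.201:
  0.0.0.0/0 (default, matches everything)
  6.0.0.0/7 (6.0.0.0 - 7.255.255.255)
  7.152.0.0/14 (7.152.0.0 - 7.155.255.255)
  7.153.128.0/19 (7.153.128.0 - 7.153.159.255)
Most specific is 7.153.128.0/19.

7.153.128.0/19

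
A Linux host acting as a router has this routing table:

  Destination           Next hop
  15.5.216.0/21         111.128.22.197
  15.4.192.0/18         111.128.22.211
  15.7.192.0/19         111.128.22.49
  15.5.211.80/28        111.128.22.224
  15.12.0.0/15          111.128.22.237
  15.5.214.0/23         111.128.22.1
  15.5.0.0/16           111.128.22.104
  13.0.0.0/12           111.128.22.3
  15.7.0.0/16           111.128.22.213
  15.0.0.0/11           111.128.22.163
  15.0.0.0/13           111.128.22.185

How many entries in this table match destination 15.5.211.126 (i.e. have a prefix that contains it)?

3

Prefixes containing 15.5.211.126:
  15.0.0.0/11 (15.0.0.0 - 15.31.255.255)
  15.0.0.0/13 (15.0.0.0 - 15.7.255.255)
  15.5.0.0/16 (15.5.0.0 - 15.5.255.255)
Total matching entries: 3.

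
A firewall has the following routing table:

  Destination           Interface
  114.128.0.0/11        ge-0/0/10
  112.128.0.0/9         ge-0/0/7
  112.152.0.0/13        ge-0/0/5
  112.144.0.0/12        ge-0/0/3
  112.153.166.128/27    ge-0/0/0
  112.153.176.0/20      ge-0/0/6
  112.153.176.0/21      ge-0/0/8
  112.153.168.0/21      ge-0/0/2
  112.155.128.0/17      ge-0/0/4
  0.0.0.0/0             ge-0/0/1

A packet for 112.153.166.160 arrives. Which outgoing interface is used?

Routes whose prefix contains 112.153.166.160:
  0.0.0.0/0 (default, matches everything) -> ge-0/0/1
  112.128.0.0/9 (112.128.0.0 - 112.255.255.255) -> ge-0/0/7
  112.144.0.0/12 (112.144.0.0 - 112.159.255.255) -> ge-0/0/3
  112.152.0.0/13 (112.152.0.0 - 112.159.255.255) -> ge-0/0/5
More-specific entries that do NOT match:
  112.153.166.128/27 (112.153.166.128 - 112.153.166.159) does not contain 112.153.166.160
  112.153.176.0/21 (112.153.176.0 - 112.153.183.255) does not contain 112.153.166.160
  112.153.168.0/21 (112.153.168.0 - 112.153.175.255) does not contain 112.153.166.160
  112.153.176.0/20 (112.153.176.0 - 112.153.191.255) does not contain 112.153.166.160
  112.155.128.0/17 (112.155.128.0 - 112.155.255.255) does not contain 112.153.166.160
Longest matching prefix is /13 -> interface ge-0/0/5.

ge-0/0/5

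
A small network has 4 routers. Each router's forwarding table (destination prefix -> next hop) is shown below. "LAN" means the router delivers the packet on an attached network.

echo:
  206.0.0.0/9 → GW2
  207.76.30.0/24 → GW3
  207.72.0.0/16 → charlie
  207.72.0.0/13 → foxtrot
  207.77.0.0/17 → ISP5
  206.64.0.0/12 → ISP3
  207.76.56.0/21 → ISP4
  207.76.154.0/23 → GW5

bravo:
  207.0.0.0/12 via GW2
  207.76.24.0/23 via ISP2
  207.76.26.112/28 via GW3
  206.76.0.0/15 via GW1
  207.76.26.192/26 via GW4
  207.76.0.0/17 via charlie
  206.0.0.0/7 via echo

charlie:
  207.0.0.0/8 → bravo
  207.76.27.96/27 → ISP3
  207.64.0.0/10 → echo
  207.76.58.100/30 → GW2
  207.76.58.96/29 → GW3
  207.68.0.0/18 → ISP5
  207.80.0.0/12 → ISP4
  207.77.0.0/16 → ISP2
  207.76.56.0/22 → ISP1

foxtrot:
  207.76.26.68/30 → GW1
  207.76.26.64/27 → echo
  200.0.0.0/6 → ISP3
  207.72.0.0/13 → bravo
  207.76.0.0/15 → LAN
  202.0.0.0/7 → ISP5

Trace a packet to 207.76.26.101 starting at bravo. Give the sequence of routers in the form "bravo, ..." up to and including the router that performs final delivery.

At bravo: longest match for 207.76.26.101 is 207.76.0.0/17 -> charlie
At charlie: longest match for 207.76.26.101 is 207.64.0.0/10 -> echo
At echo: longest match for 207.76.26.101 is 207.72.0.0/13 -> foxtrot
At foxtrot: longest match for 207.76.26.101 is 207.76.0.0/15 -> LAN

bravo, charlie, echo, foxtrot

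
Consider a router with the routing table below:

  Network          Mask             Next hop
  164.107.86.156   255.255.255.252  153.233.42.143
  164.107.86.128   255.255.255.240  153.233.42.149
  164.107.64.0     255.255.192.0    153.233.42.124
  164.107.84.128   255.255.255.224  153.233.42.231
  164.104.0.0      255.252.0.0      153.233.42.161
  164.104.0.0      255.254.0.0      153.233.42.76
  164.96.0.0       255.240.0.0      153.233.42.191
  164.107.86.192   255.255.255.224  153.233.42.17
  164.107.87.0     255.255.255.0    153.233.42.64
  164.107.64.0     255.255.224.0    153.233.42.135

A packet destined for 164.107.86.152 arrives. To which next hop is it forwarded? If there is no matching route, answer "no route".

Routes whose prefix contains 164.107.86.152:
  164.96.0.0/12 (164.96.0.0 - 164.111.255.255) -> 153.233.42.191
  164.104.0.0/14 (164.104.0.0 - 164.107.255.255) -> 153.233.42.161
  164.107.64.0/18 (164.107.64.0 - 164.107.127.255) -> 153.233.42.124
  164.107.64.0/19 (164.107.64.0 - 164.107.95.255) -> 153.233.42.135
More-specific entries that do NOT match:
  164.107.86.156/30 (164.107.86.156 - 164.107.86.159) does not contain 164.107.86.152
  164.107.86.128/28 (164.107.86.128 - 164.107.86.143) does not contain 164.107.86.152
  164.107.84.128/27 (164.107.84.128 - 164.107.84.159) does not contain 164.107.86.152
  164.107.86.192/27 (164.107.86.192 - 164.107.86.223) does not contain 164.107.86.152
  164.107.87.0/24 (164.107.87.0 - 164.107.87.255) does not contain 164.107.86.152
Longest matching prefix is /19 -> next hop 153.233.42.135.

153.233.42.135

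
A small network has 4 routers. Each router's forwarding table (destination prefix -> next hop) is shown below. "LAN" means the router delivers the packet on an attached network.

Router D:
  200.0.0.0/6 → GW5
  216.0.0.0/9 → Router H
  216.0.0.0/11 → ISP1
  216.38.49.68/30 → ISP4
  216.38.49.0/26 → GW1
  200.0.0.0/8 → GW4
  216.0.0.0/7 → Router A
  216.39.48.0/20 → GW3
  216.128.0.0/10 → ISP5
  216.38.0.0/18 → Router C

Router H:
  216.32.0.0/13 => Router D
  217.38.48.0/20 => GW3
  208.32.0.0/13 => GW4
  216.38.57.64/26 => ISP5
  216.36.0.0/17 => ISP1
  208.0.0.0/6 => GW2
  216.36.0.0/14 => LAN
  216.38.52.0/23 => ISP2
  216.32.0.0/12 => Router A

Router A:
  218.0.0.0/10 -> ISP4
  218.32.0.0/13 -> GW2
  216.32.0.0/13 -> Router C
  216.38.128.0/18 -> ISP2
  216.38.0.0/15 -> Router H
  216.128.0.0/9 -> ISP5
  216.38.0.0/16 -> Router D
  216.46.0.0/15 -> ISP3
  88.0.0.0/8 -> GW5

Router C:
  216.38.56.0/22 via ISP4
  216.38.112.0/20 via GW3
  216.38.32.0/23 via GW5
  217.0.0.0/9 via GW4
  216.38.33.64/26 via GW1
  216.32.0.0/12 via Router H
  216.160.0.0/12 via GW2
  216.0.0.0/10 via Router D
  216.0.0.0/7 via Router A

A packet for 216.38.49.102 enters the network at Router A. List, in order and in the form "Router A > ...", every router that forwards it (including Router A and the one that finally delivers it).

Router A > Router D > Router C > Router H

At Router A: longest match for 216.38.49.102 is 216.38.0.0/16 -> Router D
At Router D: longest match for 216.38.49.102 is 216.38.0.0/18 -> Router C
At Router C: longest match for 216.38.49.102 is 216.32.0.0/12 -> Router H
At Router H: longest match for 216.38.49.102 is 216.36.0.0/14 -> LAN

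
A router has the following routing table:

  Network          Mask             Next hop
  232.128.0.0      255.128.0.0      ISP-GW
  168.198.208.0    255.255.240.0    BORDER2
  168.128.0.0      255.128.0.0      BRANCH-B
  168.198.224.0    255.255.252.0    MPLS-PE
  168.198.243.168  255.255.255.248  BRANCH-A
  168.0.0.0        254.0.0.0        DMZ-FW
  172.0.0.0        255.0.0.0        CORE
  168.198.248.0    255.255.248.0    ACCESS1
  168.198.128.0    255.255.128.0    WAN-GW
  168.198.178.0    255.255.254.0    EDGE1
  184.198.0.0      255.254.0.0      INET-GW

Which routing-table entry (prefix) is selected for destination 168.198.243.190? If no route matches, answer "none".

Entries matching 168.198.243.190:
  168.0.0.0/7 (168.0.0.0 - 169.255.255.255)
  168.128.0.0/9 (168.128.0.0 - 168.255.255.255)
  168.198.128.0/17 (168.198.128.0 - 168.198.255.255)
Most specific is 168.198.128.0/17.

168.198.128.0/17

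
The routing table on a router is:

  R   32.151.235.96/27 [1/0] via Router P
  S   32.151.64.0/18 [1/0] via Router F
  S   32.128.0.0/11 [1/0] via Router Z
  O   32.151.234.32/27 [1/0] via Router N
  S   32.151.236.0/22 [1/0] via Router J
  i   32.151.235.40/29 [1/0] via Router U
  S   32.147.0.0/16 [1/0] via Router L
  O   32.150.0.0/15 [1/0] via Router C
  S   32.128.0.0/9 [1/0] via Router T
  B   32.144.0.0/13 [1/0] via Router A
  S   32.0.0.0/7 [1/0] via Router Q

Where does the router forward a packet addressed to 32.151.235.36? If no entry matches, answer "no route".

Router C

Routes whose prefix contains 32.151.235.36:
  32.0.0.0/7 (32.0.0.0 - 33.255.255.255) -> Router Q
  32.128.0.0/9 (32.128.0.0 - 32.255.255.255) -> Router T
  32.128.0.0/11 (32.128.0.0 - 32.159.255.255) -> Router Z
  32.144.0.0/13 (32.144.0.0 - 32.151.255.255) -> Router A
  32.150.0.0/15 (32.150.0.0 - 32.151.255.255) -> Router C
More-specific entries that do NOT match:
  32.151.235.40/29 (32.151.235.40 - 32.151.235.47) does not contain 32.151.235.36
  32.151.235.96/27 (32.151.235.96 - 32.151.235.127) does not contain 32.151.235.36
  32.151.234.32/27 (32.151.234.32 - 32.151.234.63) does not contain 32.151.235.36
  32.151.236.0/22 (32.151.236.0 - 32.151.239.255) does not contain 32.151.235.36
  32.151.64.0/18 (32.151.64.0 - 32.151.127.255) does not contain 32.151.235.36
  32.147.0.0/16 (32.147.0.0 - 32.147.255.255) does not contain 32.151.235.36
Longest matching prefix is /15 -> next hop Router C.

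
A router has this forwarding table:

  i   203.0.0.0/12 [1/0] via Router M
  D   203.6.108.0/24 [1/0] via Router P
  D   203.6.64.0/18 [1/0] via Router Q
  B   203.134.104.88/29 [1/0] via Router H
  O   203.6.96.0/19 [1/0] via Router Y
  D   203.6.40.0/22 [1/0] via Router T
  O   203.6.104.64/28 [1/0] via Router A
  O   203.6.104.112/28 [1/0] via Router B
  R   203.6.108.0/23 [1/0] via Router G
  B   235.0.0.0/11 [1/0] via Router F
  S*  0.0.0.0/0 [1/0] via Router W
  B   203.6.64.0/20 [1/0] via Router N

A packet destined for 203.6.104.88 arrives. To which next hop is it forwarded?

Router Y

Routes whose prefix contains 203.6.104.88:
  0.0.0.0/0 (default, matches everything) -> Router W
  203.0.0.0/12 (203.0.0.0 - 203.15.255.255) -> Router M
  203.6.64.0/18 (203.6.64.0 - 203.6.127.255) -> Router Q
  203.6.96.0/19 (203.6.96.0 - 203.6.127.255) -> Router Y
More-specific entries that do NOT match:
  203.134.104.88/29 (203.134.104.88 - 203.134.104.95) does not contain 203.6.104.88
  203.6.104.64/28 (203.6.104.64 - 203.6.104.79) does not contain 203.6.104.88
  203.6.104.112/28 (203.6.104.112 - 203.6.104.127) does not contain 203.6.104.88
  203.6.108.0/24 (203.6.108.0 - 203.6.108.255) does not contain 203.6.104.88
  203.6.108.0/23 (203.6.108.0 - 203.6.109.255) does not contain 203.6.104.88
  203.6.40.0/22 (203.6.40.0 - 203.6.43.255) does not contain 203.6.104.88
  203.6.64.0/20 (203.6.64.0 - 203.6.79.255) does not contain 203.6.104.88
Longest matching prefix is /19 -> next hop Router Y.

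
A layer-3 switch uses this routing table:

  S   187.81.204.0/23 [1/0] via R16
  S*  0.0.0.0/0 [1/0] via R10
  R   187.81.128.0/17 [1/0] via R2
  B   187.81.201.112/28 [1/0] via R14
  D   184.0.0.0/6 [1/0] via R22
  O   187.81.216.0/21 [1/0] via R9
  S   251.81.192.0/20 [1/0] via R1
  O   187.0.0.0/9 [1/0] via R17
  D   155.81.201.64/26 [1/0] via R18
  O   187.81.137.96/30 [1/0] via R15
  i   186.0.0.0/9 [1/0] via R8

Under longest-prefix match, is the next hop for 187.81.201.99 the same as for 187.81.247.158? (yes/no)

187.81.201.99: longest match 187.81.128.0/17 -> R2
187.81.247.158: longest match 187.81.128.0/17 -> R2

yes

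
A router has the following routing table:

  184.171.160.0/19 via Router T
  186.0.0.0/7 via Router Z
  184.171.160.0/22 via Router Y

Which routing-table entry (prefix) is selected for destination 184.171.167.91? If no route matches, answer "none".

184.171.160.0/19

Entries matching 184.171.167.91:
  184.171.160.0/19 (184.171.160.0 - 184.171.191.255)
Most specific is 184.171.160.0/19.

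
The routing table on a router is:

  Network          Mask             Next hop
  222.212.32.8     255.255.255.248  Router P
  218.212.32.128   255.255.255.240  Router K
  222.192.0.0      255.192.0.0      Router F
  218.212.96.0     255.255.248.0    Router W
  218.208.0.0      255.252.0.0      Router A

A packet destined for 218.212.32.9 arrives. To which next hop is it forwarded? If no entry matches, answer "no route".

No entry's prefix contains 218.212.32.9; there is no default route.

no route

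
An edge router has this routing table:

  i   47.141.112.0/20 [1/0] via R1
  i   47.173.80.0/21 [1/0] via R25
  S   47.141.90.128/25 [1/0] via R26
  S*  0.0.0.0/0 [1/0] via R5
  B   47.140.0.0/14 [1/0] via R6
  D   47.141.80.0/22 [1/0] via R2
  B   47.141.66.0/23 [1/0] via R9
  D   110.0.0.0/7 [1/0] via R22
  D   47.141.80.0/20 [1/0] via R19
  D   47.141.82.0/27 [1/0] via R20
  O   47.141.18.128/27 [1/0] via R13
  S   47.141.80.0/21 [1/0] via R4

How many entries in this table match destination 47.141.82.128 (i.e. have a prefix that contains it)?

5

Prefixes containing 47.141.82.128:
  0.0.0.0/0 (default, matches everything)
  47.140.0.0/14 (47.140.0.0 - 47.143.255.255)
  47.141.80.0/20 (47.141.80.0 - 47.141.95.255)
  47.141.80.0/21 (47.141.80.0 - 47.141.87.255)
  47.141.80.0/22 (47.141.80.0 - 47.141.83.255)
Total matching entries: 5.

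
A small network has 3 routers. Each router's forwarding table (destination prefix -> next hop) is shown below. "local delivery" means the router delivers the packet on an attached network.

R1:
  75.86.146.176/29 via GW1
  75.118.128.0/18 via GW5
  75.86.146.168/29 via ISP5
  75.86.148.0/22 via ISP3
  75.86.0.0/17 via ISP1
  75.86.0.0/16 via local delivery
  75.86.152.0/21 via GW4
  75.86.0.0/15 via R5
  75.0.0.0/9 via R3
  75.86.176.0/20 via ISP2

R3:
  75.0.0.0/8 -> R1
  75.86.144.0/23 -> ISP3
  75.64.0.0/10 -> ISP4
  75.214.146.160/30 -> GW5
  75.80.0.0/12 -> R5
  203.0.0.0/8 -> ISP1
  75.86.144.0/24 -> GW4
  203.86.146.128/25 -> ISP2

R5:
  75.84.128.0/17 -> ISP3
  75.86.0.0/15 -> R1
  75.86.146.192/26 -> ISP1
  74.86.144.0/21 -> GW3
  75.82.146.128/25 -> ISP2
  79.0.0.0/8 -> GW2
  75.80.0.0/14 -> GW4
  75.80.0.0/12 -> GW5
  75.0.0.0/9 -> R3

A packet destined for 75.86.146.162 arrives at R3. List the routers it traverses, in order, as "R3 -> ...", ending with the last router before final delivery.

R3 -> R5 -> R1

At R3: longest match for 75.86.146.162 is 75.80.0.0/12 -> R5
At R5: longest match for 75.86.146.162 is 75.86.0.0/15 -> R1
At R1: longest match for 75.86.146.162 is 75.86.0.0/16 -> local delivery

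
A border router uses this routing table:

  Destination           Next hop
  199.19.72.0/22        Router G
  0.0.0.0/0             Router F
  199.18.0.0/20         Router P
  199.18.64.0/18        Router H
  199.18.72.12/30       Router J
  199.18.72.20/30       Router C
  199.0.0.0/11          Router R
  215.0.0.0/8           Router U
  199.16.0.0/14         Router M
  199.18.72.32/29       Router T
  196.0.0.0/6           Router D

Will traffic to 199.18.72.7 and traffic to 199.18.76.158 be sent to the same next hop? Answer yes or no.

yes

199.18.72.7: longest match 199.18.64.0/18 -> Router H
199.18.76.158: longest match 199.18.64.0/18 -> Router H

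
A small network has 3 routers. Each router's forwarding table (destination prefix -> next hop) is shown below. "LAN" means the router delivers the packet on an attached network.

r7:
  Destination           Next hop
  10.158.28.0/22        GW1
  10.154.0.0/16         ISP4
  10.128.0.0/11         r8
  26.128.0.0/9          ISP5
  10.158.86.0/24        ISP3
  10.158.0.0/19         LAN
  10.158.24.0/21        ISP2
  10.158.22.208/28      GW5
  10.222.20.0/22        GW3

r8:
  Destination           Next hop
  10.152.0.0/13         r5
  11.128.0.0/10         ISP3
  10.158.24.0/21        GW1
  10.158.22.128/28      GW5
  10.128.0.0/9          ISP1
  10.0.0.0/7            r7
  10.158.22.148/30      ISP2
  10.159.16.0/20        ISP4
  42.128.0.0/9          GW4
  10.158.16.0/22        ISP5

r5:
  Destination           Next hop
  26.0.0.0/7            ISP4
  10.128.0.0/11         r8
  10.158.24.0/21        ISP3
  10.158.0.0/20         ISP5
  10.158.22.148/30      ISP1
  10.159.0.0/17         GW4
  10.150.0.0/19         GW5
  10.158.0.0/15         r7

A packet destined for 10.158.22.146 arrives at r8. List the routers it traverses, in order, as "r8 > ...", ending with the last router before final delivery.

At r8: longest match for 10.158.22.146 is 10.152.0.0/13 -> r5
At r5: longest match for 10.158.22.146 is 10.158.0.0/15 -> r7
At r7: longest match for 10.158.22.146 is 10.158.0.0/19 -> LAN

r8 > r5 > r7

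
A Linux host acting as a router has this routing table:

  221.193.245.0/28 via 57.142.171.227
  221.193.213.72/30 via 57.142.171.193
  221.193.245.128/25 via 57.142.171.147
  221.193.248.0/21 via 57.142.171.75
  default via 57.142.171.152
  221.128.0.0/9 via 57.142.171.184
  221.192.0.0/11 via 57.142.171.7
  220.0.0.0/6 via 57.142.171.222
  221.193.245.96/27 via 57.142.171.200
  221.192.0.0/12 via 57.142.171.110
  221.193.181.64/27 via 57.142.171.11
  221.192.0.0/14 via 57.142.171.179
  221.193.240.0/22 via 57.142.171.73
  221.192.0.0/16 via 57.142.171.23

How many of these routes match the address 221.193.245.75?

Prefixes containing 221.193.245.75:
  0.0.0.0/0 (default, matches everything)
  220.0.0.0/6 (220.0.0.0 - 223.255.255.255)
  221.128.0.0/9 (221.128.0.0 - 221.255.255.255)
  221.192.0.0/11 (221.192.0.0 - 221.223.255.255)
  221.192.0.0/12 (221.192.0.0 - 221.207.255.255)
  221.192.0.0/14 (221.192.0.0 - 221.195.255.255)
Total matching entries: 6.

6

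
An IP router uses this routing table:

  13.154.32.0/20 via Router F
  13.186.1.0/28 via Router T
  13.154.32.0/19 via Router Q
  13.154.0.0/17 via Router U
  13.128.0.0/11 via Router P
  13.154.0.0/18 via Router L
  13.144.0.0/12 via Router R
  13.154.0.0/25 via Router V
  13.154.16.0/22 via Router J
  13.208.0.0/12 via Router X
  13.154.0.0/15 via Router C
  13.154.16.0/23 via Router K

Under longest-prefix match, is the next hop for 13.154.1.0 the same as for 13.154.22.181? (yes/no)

13.154.1.0: longest match 13.154.0.0/18 -> Router L
13.154.22.181: longest match 13.154.0.0/18 -> Router L

yes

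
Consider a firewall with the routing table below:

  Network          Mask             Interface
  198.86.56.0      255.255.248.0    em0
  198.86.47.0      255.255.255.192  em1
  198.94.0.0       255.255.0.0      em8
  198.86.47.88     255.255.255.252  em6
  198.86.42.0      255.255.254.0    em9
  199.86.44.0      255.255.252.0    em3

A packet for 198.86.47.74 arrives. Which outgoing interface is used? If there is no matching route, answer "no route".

No entry's prefix contains 198.86.47.74; there is no default route.

no route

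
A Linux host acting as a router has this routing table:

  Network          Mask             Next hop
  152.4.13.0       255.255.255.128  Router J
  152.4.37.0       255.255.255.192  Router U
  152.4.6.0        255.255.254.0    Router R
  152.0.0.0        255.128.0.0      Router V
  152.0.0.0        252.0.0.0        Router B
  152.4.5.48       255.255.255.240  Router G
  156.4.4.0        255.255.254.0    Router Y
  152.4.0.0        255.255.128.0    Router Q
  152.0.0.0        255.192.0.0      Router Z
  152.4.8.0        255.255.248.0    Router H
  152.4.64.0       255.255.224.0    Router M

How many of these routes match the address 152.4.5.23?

4

Prefixes containing 152.4.5.23:
  152.0.0.0/6 (152.0.0.0 - 155.255.255.255)
  152.0.0.0/9 (152.0.0.0 - 152.127.255.255)
  152.0.0.0/10 (152.0.0.0 - 152.63.255.255)
  152.4.0.0/17 (152.4.0.0 - 152.4.127.255)
Total matching entries: 4.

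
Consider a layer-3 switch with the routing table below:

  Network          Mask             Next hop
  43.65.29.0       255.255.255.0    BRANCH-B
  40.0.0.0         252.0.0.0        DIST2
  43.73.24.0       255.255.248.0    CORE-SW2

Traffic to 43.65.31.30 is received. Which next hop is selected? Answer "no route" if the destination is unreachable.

DIST2

Routes whose prefix contains 43.65.31.30:
  40.0.0.0/6 (40.0.0.0 - 43.255.255.255) -> DIST2
More-specific entries that do NOT match:
  43.65.29.0/24 (43.65.29.0 - 43.65.29.255) does not contain 43.65.31.30
  43.73.24.0/21 (43.73.24.0 - 43.73.31.255) does not contain 43.65.31.30
Longest matching prefix is /6 -> next hop DIST2.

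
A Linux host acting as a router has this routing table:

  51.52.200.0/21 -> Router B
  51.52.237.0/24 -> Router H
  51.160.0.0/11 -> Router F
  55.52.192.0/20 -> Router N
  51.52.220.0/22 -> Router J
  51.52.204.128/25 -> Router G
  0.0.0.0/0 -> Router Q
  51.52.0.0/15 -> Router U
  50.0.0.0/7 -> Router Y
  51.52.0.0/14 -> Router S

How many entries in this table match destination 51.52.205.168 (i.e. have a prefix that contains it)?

Prefixes containing 51.52.205.168:
  0.0.0.0/0 (default, matches everything)
  50.0.0.0/7 (50.0.0.0 - 51.255.255.255)
  51.52.0.0/14 (51.52.0.0 - 51.55.255.255)
  51.52.0.0/15 (51.52.0.0 - 51.53.255.255)
  51.52.200.0/21 (51.52.200.0 - 51.52.207.255)
Total matching entries: 5.

5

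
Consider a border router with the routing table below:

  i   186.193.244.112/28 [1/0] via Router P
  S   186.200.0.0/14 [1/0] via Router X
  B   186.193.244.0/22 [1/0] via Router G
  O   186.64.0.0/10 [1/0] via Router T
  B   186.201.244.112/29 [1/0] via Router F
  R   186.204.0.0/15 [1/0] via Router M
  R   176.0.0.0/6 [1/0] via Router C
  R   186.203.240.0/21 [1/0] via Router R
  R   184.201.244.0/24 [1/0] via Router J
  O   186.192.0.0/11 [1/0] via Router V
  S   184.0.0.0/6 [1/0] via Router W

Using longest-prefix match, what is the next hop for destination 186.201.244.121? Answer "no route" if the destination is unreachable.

Routes whose prefix contains 186.201.244.121:
  184.0.0.0/6 (184.0.0.0 - 187.255.255.255) -> Router W
  186.192.0.0/11 (186.192.0.0 - 186.223.255.255) -> Router V
  186.200.0.0/14 (186.200.0.0 - 186.203.255.255) -> Router X
More-specific entries that do NOT match:
  186.201.244.112/29 (186.201.244.112 - 186.201.244.119) does not contain 186.201.244.121
  186.193.244.112/28 (186.193.244.112 - 186.193.244.127) does not contain 186.201.244.121
  184.201.244.0/24 (184.201.244.0 - 184.201.244.255) does not contain 186.201.244.121
  186.193.244.0/22 (186.193.244.0 - 186.193.247.255) does not contain 186.201.244.121
  186.203.240.0/21 (186.203.240.0 - 186.203.247.255) does not contain 186.201.244.121
  186.204.0.0/15 (186.204.0.0 - 186.205.255.255) does not contain 186.201.244.121
Longest matching prefix is /14 -> next hop Router X.

Router X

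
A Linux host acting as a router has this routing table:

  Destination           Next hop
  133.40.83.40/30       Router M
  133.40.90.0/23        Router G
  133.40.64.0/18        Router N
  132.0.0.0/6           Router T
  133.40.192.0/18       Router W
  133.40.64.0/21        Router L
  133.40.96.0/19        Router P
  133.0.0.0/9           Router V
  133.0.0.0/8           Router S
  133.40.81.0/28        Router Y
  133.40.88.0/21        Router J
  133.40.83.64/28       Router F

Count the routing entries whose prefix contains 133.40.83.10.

4

Prefixes containing 133.40.83.10:
  132.0.0.0/6 (132.0.0.0 - 135.255.255.255)
  133.0.0.0/8 (133.0.0.0 - 133.255.255.255)
  133.0.0.0/9 (133.0.0.0 - 133.127.255.255)
  133.40.64.0/18 (133.40.64.0 - 133.40.127.255)
Total matching entries: 4.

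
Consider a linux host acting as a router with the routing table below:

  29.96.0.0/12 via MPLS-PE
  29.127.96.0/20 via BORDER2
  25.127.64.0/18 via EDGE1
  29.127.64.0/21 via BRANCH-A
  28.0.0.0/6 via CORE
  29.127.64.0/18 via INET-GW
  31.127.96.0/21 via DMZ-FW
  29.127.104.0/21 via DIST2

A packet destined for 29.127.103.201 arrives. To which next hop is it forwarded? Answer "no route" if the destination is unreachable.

Routes whose prefix contains 29.127.103.201:
  28.0.0.0/6 (28.0.0.0 - 31.255.255.255) -> CORE
  29.127.64.0/18 (29.127.64.0 - 29.127.127.255) -> INET-GW
  29.127.96.0/20 (29.127.96.0 - 29.127.111.255) -> BORDER2
More-specific entries that do NOT match:
  29.127.64.0/21 (29.127.64.0 - 29.127.71.255) does not contain 29.127.103.201
  31.127.96.0/21 (31.127.96.0 - 31.127.103.255) does not contain 29.127.103.201
  29.127.104.0/21 (29.127.104.0 - 29.127.111.255) does not contain 29.127.103.201
Longest matching prefix is /20 -> next hop BORDER2.

BORDER2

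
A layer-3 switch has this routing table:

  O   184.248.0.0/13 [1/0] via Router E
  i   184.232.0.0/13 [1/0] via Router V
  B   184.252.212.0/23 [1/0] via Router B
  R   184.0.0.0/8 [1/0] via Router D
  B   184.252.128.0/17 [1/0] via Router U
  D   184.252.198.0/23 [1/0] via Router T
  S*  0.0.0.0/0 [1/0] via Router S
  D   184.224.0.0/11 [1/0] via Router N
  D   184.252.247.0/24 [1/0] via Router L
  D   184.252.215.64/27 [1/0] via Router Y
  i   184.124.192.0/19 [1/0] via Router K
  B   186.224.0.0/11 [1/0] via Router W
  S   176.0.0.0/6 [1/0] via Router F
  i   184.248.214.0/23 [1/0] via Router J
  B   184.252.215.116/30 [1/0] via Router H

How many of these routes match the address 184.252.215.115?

Prefixes containing 184.252.215.115:
  0.0.0.0/0 (default, matches everything)
  184.0.0.0/8 (184.0.0.0 - 184.255.255.255)
  184.224.0.0/11 (184.224.0.0 - 184.255.255.255)
  184.248.0.0/13 (184.248.0.0 - 184.255.255.255)
  184.252.128.0/17 (184.252.128.0 - 184.252.255.255)
Total matching entries: 5.

5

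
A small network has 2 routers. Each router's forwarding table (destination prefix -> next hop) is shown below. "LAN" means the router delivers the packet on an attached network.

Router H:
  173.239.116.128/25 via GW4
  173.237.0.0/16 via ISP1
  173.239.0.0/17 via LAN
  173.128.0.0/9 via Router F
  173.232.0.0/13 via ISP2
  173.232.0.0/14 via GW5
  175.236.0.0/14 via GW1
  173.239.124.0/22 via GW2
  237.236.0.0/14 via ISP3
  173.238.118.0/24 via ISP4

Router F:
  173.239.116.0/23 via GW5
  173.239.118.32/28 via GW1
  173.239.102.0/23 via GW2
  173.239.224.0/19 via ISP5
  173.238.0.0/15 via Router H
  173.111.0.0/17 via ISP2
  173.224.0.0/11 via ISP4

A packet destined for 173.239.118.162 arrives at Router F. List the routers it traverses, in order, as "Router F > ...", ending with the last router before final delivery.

At Router F: longest match for 173.239.118.162 is 173.238.0.0/15 -> Router H
At Router H: longest match for 173.239.118.162 is 173.239.0.0/17 -> LAN

Router F > Router H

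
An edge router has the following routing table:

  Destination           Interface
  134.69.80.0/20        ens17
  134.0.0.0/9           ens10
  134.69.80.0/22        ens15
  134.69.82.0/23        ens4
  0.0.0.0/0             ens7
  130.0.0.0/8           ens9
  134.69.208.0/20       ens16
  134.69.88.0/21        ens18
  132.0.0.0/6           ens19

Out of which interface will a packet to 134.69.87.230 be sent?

ens17

Routes whose prefix contains 134.69.87.230:
  0.0.0.0/0 (default, matches everything) -> ens7
  132.0.0.0/6 (132.0.0.0 - 135.255.255.255) -> ens19
  134.0.0.0/9 (134.0.0.0 - 134.127.255.255) -> ens10
  134.69.80.0/20 (134.69.80.0 - 134.69.95.255) -> ens17
More-specific entries that do NOT match:
  134.69.82.0/23 (134.69.82.0 - 134.69.83.255) does not contain 134.69.87.230
  134.69.80.0/22 (134.69.80.0 - 134.69.83.255) does not contain 134.69.87.230
  134.69.88.0/21 (134.69.88.0 - 134.69.95.255) does not contain 134.69.87.230
Longest matching prefix is /20 -> interface ens17.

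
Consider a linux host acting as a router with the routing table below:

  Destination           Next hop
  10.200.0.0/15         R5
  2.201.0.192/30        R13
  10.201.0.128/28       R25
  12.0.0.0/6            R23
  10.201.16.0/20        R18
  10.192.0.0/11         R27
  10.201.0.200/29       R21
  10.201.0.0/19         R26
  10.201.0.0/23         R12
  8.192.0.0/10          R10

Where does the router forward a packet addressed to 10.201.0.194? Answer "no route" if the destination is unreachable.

R12

Routes whose prefix contains 10.201.0.194:
  10.192.0.0/11 (10.192.0.0 - 10.223.255.255) -> R27
  10.200.0.0/15 (10.200.0.0 - 10.201.255.255) -> R5
  10.201.0.0/19 (10.201.0.0 - 10.201.31.255) -> R26
  10.201.0.0/23 (10.201.0.0 - 10.201.1.255) -> R12
More-specific entries that do NOT match:
  2.201.0.192/30 (2.201.0.192 - 2.201.0.195) does not contain 10.201.0.194
  10.201.0.200/29 (10.201.0.200 - 10.201.0.207) does not contain 10.201.0.194
  10.201.0.128/28 (10.201.0.128 - 10.201.0.143) does not contain 10.201.0.194
Longest matching prefix is /23 -> next hop R12.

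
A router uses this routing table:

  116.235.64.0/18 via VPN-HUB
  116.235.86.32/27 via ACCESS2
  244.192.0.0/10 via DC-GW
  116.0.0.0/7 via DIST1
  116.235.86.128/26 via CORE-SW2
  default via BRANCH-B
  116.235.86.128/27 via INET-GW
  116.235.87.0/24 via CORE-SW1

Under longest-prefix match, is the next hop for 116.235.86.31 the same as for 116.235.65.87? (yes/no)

116.235.86.31: longest match 116.235.64.0/18 -> VPN-HUB
116.235.65.87: longest match 116.235.64.0/18 -> VPN-HUB

yes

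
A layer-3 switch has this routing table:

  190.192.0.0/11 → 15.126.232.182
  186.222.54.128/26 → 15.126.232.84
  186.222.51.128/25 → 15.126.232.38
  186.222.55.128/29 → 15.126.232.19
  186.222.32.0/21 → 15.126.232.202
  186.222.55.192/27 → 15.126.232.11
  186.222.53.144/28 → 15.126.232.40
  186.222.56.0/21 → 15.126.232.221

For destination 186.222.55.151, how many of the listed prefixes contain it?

0

No listed prefix contains 186.222.55.151.
Total matching entries: 0.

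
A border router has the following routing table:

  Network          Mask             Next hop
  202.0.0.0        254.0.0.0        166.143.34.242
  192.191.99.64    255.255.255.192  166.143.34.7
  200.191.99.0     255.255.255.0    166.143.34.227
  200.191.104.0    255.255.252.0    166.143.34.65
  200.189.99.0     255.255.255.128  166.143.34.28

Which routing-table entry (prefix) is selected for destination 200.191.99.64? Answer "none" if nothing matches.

Entries matching 200.191.99.64:
  200.191.99.0/24 (200.191.99.0 - 200.191.99.255)
Most specific is 200.191.99.0/24.

200.191.99.0/24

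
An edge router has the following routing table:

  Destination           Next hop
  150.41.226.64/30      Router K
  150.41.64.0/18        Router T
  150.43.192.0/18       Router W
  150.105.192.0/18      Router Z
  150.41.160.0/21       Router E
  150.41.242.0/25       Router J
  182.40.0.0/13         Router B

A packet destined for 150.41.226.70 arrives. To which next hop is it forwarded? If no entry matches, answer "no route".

no route

No entry's prefix contains 150.41.226.70; there is no default route.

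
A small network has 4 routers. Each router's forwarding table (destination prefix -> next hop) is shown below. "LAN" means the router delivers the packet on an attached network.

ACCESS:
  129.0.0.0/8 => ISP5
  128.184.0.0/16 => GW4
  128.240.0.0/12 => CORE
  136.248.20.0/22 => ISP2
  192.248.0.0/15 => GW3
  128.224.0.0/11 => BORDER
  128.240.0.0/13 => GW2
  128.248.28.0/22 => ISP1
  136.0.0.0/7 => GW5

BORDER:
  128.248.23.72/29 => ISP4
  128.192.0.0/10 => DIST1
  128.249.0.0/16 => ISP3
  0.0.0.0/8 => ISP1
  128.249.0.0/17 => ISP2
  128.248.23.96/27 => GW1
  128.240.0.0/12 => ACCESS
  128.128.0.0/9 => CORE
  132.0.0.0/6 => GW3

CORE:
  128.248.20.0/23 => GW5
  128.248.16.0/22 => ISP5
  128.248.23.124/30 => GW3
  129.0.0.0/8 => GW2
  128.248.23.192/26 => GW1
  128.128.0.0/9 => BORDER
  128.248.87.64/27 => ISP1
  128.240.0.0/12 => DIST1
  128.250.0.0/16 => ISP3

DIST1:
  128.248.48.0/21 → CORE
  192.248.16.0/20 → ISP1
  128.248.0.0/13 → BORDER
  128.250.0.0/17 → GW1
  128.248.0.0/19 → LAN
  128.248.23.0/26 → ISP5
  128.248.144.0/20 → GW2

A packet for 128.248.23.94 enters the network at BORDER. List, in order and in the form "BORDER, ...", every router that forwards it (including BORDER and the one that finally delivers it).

BORDER, ACCESS, CORE, DIST1

At BORDER: longest match for 128.248.23.94 is 128.240.0.0/12 -> ACCESS
At ACCESS: longest match for 128.248.23.94 is 128.240.0.0/12 -> CORE
At CORE: longest match for 128.248.23.94 is 128.240.0.0/12 -> DIST1
At DIST1: longest match for 128.248.23.94 is 128.248.0.0/19 -> LAN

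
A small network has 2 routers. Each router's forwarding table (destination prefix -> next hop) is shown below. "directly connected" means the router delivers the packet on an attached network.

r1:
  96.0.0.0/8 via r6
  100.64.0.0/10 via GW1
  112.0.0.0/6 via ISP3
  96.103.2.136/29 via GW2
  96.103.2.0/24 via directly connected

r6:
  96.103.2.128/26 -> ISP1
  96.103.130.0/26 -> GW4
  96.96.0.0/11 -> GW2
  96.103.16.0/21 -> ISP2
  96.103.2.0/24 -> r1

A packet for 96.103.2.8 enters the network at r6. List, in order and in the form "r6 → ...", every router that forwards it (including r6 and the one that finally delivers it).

At r6: longest match for 96.103.2.8 is 96.103.2.0/24 -> r1
At r1: longest match for 96.103.2.8 is 96.103.2.0/24 -> directly connected

r6 → r1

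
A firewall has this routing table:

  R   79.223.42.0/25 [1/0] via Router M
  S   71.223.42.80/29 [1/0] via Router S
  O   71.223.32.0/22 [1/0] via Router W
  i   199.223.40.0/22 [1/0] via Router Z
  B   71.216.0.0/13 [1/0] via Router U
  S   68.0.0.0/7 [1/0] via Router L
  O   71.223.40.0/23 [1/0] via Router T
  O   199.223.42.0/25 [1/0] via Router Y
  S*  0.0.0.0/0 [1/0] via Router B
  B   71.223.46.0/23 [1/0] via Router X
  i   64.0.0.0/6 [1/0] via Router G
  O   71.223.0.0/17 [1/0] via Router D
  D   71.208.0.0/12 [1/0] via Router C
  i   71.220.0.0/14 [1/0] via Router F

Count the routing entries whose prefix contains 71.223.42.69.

Prefixes containing 71.223.42.69:
  0.0.0.0/0 (default, matches everything)
  71.208.0.0/12 (71.208.0.0 - 71.223.255.255)
  71.216.0.0/13 (71.216.0.0 - 71.223.255.255)
  71.220.0.0/14 (71.220.0.0 - 71.223.255.255)
  71.223.0.0/17 (71.223.0.0 - 71.223.127.255)
Total matching entries: 5.

5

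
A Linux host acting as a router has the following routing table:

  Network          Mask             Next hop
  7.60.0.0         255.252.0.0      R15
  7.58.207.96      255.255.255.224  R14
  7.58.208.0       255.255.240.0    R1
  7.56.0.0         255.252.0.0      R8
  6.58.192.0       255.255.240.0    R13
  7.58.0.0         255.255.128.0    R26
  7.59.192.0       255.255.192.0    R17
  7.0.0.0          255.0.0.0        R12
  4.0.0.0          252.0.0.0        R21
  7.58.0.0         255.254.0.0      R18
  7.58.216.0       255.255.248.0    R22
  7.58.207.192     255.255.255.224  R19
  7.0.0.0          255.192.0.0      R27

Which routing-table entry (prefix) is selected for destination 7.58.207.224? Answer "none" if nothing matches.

7.58.0.0/15

Entries matching 7.58.207.224:
  4.0.0.0/6 (4.0.0.0 - 7.255.255.255)
  7.0.0.0/8 (7.0.0.0 - 7.255.255.255)
  7.0.0.0/10 (7.0.0.0 - 7.63.255.255)
  7.56.0.0/14 (7.56.0.0 - 7.59.255.255)
  7.58.0.0/15 (7.58.0.0 - 7.59.255.255)
Most specific is 7.58.0.0/15.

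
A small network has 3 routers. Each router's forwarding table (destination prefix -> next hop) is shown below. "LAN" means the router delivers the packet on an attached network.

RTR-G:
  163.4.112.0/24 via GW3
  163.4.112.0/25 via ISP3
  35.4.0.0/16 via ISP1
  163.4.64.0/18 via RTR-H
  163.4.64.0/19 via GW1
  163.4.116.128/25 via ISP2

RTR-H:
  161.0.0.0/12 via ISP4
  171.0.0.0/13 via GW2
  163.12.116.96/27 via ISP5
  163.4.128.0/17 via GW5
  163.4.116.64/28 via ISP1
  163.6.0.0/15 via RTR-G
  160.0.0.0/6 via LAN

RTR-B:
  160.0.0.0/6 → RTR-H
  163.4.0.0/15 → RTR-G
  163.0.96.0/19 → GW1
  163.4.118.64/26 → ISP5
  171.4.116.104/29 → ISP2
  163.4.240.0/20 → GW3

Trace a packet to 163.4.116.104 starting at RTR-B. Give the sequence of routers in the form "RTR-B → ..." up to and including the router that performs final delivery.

RTR-B → RTR-G → RTR-H

At RTR-B: longest match for 163.4.116.104 is 163.4.0.0/15 -> RTR-G
At RTR-G: longest match for 163.4.116.104 is 163.4.64.0/18 -> RTR-H
At RTR-H: longest match for 163.4.116.104 is 160.0.0.0/6 -> LAN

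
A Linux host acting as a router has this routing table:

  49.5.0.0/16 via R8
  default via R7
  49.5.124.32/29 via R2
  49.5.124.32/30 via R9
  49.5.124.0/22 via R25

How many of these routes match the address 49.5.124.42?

Prefixes containing 49.5.124.42:
  0.0.0.0/0 (default, matches everything)
  49.5.0.0/16 (49.5.0.0 - 49.5.255.255)
  49.5.124.0/22 (49.5.124.0 - 49.5.127.255)
Total matching entries: 3.

3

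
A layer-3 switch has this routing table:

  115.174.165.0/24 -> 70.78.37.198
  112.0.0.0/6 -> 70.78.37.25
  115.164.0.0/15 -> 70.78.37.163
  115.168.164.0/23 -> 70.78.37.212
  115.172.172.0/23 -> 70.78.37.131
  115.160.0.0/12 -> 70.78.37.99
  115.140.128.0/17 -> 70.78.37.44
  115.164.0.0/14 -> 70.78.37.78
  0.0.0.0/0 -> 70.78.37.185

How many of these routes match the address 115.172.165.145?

Prefixes containing 115.172.165.145:
  0.0.0.0/0 (default, matches everything)
  112.0.0.0/6 (112.0.0.0 - 115.255.255.255)
  115.160.0.0/12 (115.160.0.0 - 115.175.255.255)
Total matching entries: 3.

3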